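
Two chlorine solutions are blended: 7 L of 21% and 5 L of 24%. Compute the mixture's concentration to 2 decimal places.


Solute in mixture 1 = 21% of 7 L = 7*21/100 = 147/100 L
Solute in mixture 2 = 24% of 5 L = 5*24/100 = 6/5 L
Total solute = 147/100 + 6/5 = 267/100 L
Total volume = 7 + 5 = 12 L
Final concentration = 267/100/12 * 100 = 22.25%

22.25


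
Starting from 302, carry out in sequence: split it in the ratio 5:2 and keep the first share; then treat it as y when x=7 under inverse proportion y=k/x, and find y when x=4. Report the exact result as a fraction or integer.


Start with 302.
Step 1: Split 5:2, first share = 302 * 5/7 = 1510/7
Step 2: Inverse prop: k = (1510/7)*7; new y = k/4 = 1510/7*7/4 = 755/2
Final result = 755/2

755/2


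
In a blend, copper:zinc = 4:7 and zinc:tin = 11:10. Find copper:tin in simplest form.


Given a:b = 4:7 and b:c = 11:10
Make b consistent. Multiply first ratio by 11: a:b = 44:77
Multiply second ratio by 7: b:c = 77:70
Now b = 77 in both, so a:b:c = 44:77:70
Therefore a:c = 44:70
Simplify by GCD: a:c = 22:35

22:35


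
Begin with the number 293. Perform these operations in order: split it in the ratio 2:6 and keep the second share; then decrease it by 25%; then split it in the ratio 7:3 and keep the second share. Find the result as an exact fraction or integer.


Start with 293.
Step 1: Split 2:6, second share = 293 * 6/8 = 879/4
Step 2: Decrease by 25%: 879/4 * 75/100 = 2637/16
Step 3: Split 7:3, second share = 2637/16 * 3/10 = 7911/160
Final result = 7911/160

7911/160


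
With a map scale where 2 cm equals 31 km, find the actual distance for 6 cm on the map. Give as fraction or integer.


Map scale: 2 cm = 31 km
Measured distance on map = 6 cm
Set up proportion: 6 * 31 / 2
= 186 / 2
= 93 km

93


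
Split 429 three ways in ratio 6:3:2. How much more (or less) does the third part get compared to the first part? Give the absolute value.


Total parts = 6 + 3 + 2 = 11
Value per part = 429 / 11 = 39
Shares: 6*39=234, 3*39=117, 2*39=78
Third share = 78, first share = 234
Difference = |78 - 234| = 156

156


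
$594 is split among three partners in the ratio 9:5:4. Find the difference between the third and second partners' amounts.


Total parts = 9 + 5 + 4 = 18
Value per part = 594 / 18 = 33
Shares: 9*33=297, 5*33=165, 4*33=132
Third share = 132, second share = 165
Difference = |132 - 165| = 33

33


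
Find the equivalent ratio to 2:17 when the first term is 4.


Original ratio: 2:17
First term target: 4
Scale factor = 4 / 2 = 2
Multiply second term: 17 * 2 = 34
Equivalent ratio = 4:34

4:34


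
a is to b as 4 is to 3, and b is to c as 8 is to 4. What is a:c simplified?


Given a:b = 4:3 and b:c = 8:4
Make b consistent. Multiply first ratio by 8: a:b = 32:24
Multiply second ratio by 3: b:c = 24:12
Now b = 24 in both, so a:b:c = 32:24:12
Therefore a:c = 32:12
Simplify by GCD: a:c = 8:3

8:3


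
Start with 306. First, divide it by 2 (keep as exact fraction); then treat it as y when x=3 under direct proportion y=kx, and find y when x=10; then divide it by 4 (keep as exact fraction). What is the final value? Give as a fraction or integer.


Start with 306.
Step 1: Divide by 2: 306 / 2 = 153
Step 2: Direct prop: k = (153)/3; new y = k*10 = 153*10/3 = 510
Step 3: Divide by 4: 510 / 4 = 255/2
Final result = 255/2

255/2


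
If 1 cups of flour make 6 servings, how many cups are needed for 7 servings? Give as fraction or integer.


Original: 1 cups for 6 servings
Target servings = 7
Scaling factor = 7/6
New amount = 1 * 7/6
= 7/6
= 7/6 cups

7/6


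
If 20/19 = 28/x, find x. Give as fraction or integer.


Setting up: 20/19 = 28/x
Cross multiply: 20 * x = 19 * 28
20x = 532
x = 532/20
x = 133/5

133/5


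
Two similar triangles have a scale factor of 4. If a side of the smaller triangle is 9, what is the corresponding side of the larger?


Similar triangles have proportional sides
Scale factor = 4
Smaller side = 9
Corresponding larger side = 9 * 4
= 36

36


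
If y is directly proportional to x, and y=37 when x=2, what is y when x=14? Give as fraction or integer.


Direct proportion: y = kx
Find k: k = 37/2 = 37/2
Compute y at x=14: y = 37/2 * 14
y = 259

259


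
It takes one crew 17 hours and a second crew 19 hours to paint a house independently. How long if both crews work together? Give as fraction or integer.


Rate of A = 1/17 job per hour
Rate of B = 1/19 job per hour
Combined rate = 1/17 + 1/19
Find common denominator: (19 + 17)/(17*19) = 36/323
Combined rate = 36/323 job per hour
Time together = 1 / (36/323) = 323/36 hours

323/36


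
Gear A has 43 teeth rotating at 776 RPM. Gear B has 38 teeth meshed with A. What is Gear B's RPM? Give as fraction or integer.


Gear ratio: teeth_A * RPM_A = teeth_B * RPM_B
43 * 776 = 38 * RPM_B
33368 = 38 * RPM_B
RPM_B = 33368 / 38
RPM_B = 16684/19

16684/19


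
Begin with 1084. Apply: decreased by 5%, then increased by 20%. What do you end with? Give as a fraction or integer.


Start: 1084
Step 1: decrease by 5% => multiply by 95/100
  1084 * 95/100 = 5149/5
Step 2: increase by 20% => multiply by 120/100
  5149/5 * 120/100 = 30894/25
Final value = 30894/25

30894/25


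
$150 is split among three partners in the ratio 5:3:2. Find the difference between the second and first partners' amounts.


Total parts = 5 + 3 + 2 = 10
Value per part = 150 / 10 = 15
Shares: 5*15=75, 3*15=45, 2*15=30
Second share = 45, first share = 75
Difference = |45 - 75| = 30

30


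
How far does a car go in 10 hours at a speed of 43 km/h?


Using distance = speed * time
Speed = 43 km/h
Time = 10 hours
Distance = 43 * 10
= 430 km

430


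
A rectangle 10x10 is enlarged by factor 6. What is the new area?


Original dimensions: 10 x 10
Enlargement factor = 6
New width = 10 * 6 = 60
New height = 10 * 6 = 60
New area = 60 * 60 = 3600

3600


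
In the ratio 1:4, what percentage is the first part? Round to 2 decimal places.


Total parts = 1 + 4 = 5
First part fraction = 1/5
Percentage = (1/5) * 100
= 0.2 * 100
= 20.00%

20.00


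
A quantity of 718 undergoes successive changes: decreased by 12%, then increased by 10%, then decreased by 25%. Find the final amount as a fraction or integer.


Start: 718
Step 1: decrease by 12% => multiply by 88/100
  718 * 88/100 = 15796/25
Step 2: increase by 10% => multiply by 110/100
  15796/25 * 110/100 = 86878/125
Step 3: decrease by 25% => multiply by 75/100
  86878/125 * 75/100 = 130317/250
Final value = 130317/250

130317/250


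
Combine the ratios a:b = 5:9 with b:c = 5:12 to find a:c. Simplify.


Given a:b = 5:9 and b:c = 5:12
Make b consistent. Multiply first ratio by 5: a:b = 25:45
Multiply second ratio by 9: b:c = 45:108
Now b = 45 in both, so a:b:c = 25:45:108
Therefore a:c = 25:108
Simplify by GCD: a:c = 25:108

25:108


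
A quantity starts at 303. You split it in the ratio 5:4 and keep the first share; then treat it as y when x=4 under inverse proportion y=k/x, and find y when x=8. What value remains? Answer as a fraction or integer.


Start with 303.
Step 1: Split 5:4, first share = 303 * 5/9 = 505/3
Step 2: Inverse prop: k = (505/3)*4; new y = k/8 = 505/3*4/8 = 505/6
Final result = 505/6

505/6


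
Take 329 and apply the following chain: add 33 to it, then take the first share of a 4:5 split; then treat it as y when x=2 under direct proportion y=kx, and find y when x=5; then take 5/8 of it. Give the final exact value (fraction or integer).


Start with 329.
Step 1: Add 33: 329+33=362; split 4:5 first = 362*4/9 = 1448/9
Step 2: Direct prop: k = (1448/9)/2; new y = k*5 = 1448/9*5/2 = 3620/9
Step 3: Take 5/8: 3620/9 * 5/8 = 4525/18
Final result = 4525/18

4525/18


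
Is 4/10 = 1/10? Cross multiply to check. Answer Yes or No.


Cross multiply to check 4/10 = 1/10
Left cross product: 4 * 10 = 40
Right cross product: 10 * 1 = 10
40 != 10
Not equal, so proportions differ => No

No


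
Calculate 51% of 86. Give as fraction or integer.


Compute 51% of 86
Convert percentage: 51% = 51/100
Multiply: 86 * 51/100
= 4386/100
= 2193/50

2193/50


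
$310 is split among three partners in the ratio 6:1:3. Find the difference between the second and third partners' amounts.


Total parts = 6 + 1 + 3 = 10
Value per part = 310 / 10 = 31
Shares: 6*31=186, 1*31=31, 3*31=93
Second share = 31, third share = 93
Difference = |31 - 93| = 62

62


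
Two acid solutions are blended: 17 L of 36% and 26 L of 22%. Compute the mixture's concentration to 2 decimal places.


Solute in mixture 1 = 36% of 17 L = 17*36/100 = 153/25 L
Solute in mixture 2 = 22% of 26 L = 26*22/100 = 143/25 L
Total solute = 153/25 + 143/25 = 296/25 L
Total volume = 17 + 26 = 43 L
Final concentration = 296/25/43 * 100 = 27.53%

27.53


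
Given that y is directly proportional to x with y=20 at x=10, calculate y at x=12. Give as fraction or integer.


Direct proportion: y = kx
Find k: k = 20/10 = 2
Compute y at x=12: y = 2 * 12
y = 24

24


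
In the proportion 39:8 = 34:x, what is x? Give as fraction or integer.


Setting up: 39/8 = 34/x
Cross multiply: 39 * x = 8 * 34
39x = 272
x = 272/39
x = 272/39

272/39


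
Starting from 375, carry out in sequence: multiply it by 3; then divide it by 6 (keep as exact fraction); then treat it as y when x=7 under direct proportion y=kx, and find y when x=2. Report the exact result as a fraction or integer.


Start with 375.
Step 1: Multiply by 3: 375 * 3 = 1125
Step 2: Divide by 6: 1125 / 6 = 375/2
Step 3: Direct prop: k = (375/2)/7; new y = k*2 = 375/2*2/7 = 375/7
Final result = 375/7

375/7


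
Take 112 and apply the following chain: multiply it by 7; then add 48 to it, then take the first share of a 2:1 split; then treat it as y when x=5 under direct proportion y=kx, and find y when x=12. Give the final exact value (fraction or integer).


Start with 112.
Step 1: Multiply by 7: 112 * 7 = 784
Step 2: Add 48: 784+48=832; split 2:1 first = 832*2/3 = 1664/3
Step 3: Direct prop: k = (1664/3)/5; new y = k*12 = 1664/3*12/5 = 6656/5
Final result = 6656/5

6656/5


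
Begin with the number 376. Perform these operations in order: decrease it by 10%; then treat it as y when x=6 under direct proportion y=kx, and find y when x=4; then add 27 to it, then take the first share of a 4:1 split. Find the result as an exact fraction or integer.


Start with 376.
Step 1: Decrease by 10%: 376 * 90/100 = 1692/5
Step 2: Direct prop: k = (1692/5)/6; new y = k*4 = 1692/5*4/6 = 1128/5
Step 3: Add 27: 1128/5+27=1263/5; split 4:1 first = 1263/5*4/5 = 5052/25
Final result = 5052/25

5052/25


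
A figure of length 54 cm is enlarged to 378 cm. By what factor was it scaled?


Original length = 54 cm
Scaled length = 378 cm
Scale factor = 378 / 54
= 7

7


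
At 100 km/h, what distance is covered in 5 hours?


Using distance = speed * time
Speed = 100 km/h
Time = 5 hours
Distance = 100 * 5
= 500 km

500


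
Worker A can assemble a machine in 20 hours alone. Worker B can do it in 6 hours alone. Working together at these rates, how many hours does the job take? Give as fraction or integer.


Rate of A = 1/20 job per hour
Rate of B = 1/6 job per hour
Combined rate = 1/20 + 1/6
Find common denominator: (6 + 20)/(20*6) = 26/120
Combined rate = 13/60 job per hour
Time together = 1 / (13/60) = 60/13 hours

60/13


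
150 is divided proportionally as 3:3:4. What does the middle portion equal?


Ratio = 3:3:4
Total parts = 3 + 3 + 4 = 10
Value per part = 150 / 10 = 15
First share = 3 * 15 = 45
Middle share = 3 * 15 = 45
Third share = 4 * 15 = 60

45


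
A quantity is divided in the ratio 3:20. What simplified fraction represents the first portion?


Total parts = 3 + 20 = 23
First part fraction = 3/23
Simplify: 3/23 = 3/23

3/23


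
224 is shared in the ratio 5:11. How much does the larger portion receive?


Total parts = 5 + 11 = 16
Value per part = 224 / 16 = 14
First share = 5 * 14 = 70
Second share = 11 * 14 = 154
Larger share = 154

154


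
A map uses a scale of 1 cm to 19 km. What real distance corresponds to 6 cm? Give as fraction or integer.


Map scale: 1 cm = 19 km
Measured distance on map = 6 cm
Set up proportion: 6 * 19 / 1
= 114 / 1
= 114 km

114


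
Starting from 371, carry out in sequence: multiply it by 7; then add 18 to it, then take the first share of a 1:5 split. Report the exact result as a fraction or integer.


Start with 371.
Step 1: Multiply by 7: 371 * 7 = 2597
Step 2: Add 18: 2597+18=2615; split 1:5 first = 2615*1/6 = 2615/6
Final result = 2615/6

2615/6


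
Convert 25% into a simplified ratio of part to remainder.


Part = 25%, Remainder = 75%
Ratio = 25:75
GCD(25, 75) = 25
Simplify: 1:3 = 1:3

1:3


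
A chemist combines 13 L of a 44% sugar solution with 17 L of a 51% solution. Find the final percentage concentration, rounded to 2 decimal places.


Solute in mixture 1 = 44% of 13 L = 13*44/100 = 143/25 L
Solute in mixture 2 = 51% of 17 L = 17*51/100 = 867/100 L
Total solute = 143/25 + 867/100 = 1439/100 L
Total volume = 13 + 17 = 30 L
Final concentration = 1439/100/30 * 100 = 47.97%

47.97


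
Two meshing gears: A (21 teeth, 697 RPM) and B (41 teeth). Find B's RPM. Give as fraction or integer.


Gear ratio: teeth_A * RPM_A = teeth_B * RPM_B
21 * 697 = 41 * RPM_B
14637 = 41 * RPM_B
RPM_B = 14637 / 41
RPM_B = 357

357


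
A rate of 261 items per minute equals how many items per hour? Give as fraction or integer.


Converting from per minute to per hour
Rate = 261 items per minute
Multiply by 60: 261 * 60
= 15660 items per hour

15660


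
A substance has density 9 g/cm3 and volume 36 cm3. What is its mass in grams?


Using mass = density * volume
Density = 9 g/cm3
Volume = 36 cm3
Mass = 9 * 36
= 324 g

324


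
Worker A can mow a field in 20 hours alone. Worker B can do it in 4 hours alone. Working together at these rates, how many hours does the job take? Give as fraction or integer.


Rate of A = 1/20 job per hour
Rate of B = 1/4 job per hour
Combined rate = 1/20 + 1/4
Find common denominator: (4 + 20)/(20*4) = 24/80
Combined rate = 3/10 job per hour
Time together = 1 / (3/10) = 10/3 hours

10/3


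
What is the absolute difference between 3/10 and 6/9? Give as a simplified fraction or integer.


Simplify: 3/10 = 3/10 and 6/9 = 2/3
Find common denominator: LCD = 30
Convert: 9/30 and 20/30
Difference = |9 - 20|/30 = 11/30
Simplified = 11/30

11/30


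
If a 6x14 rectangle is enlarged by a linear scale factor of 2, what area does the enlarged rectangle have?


Original dimensions: 6 x 14
Enlargement factor = 2
New width = 6 * 2 = 12
New height = 14 * 2 = 28
New area = 12 * 28 = 336

336


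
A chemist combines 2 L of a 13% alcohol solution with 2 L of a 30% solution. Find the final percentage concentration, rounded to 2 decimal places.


Solute in mixture 1 = 13% of 2 L = 2*13/100 = 13/50 L
Solute in mixture 2 = 30% of 2 L = 2*30/100 = 3/5 L
Total solute = 13/50 + 3/5 = 43/50 L
Total volume = 2 + 2 = 4 L
Final concentration = 43/50/4 * 100 = 21.50%

21.50


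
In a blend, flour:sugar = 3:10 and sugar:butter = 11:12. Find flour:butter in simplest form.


Given a:b = 3:10 and b:c = 11:12
Make b consistent. Multiply first ratio by 11: a:b = 33:110
Multiply second ratio by 10: b:c = 110:120
Now b = 110 in both, so a:b:c = 33:110:120
Therefore a:c = 33:120
Simplify by GCD: a:c = 11:40

11:40


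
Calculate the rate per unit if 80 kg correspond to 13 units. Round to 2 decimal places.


Total kg = 80
Number of units = 13
Unit rate = 80 / 13
= 6.15 kg per unit

6.15


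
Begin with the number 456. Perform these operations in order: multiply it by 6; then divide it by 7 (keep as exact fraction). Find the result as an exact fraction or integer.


Start with 456.
Step 1: Multiply by 6: 456 * 6 = 2736
Step 2: Divide by 7: 2736 / 7 = 2736/7
Final result = 2736/7

2736/7


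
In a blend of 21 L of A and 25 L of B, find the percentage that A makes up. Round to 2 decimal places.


Volume of A = 21 L
Volume of B = 25 L
Total volume = 21 + 25 = 46 L
Percentage of A = (21/46) * 100
= 45.65%

45.65


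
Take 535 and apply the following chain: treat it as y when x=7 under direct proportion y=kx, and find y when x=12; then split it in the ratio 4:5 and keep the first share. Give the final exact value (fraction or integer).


Start with 535.
Step 1: Direct prop: k = (535)/7; new y = k*12 = 535*12/7 = 6420/7
Step 2: Split 4:5, first share = 6420/7 * 4/9 = 8560/21
Final result = 8560/21

8560/21


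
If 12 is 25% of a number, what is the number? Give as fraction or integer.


Given: 12 is 25% of the whole
Set up: 12 = 25/100 * whole
whole = 12 * 100 / 25
whole = 1200 / 25
whole = 48

48


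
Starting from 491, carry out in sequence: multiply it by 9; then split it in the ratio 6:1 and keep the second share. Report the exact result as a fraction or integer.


Start with 491.
Step 1: Multiply by 9: 491 * 9 = 4419
Step 2: Split 6:1, second share = 4419 * 1/7 = 4419/7
Final result = 4419/7

4419/7


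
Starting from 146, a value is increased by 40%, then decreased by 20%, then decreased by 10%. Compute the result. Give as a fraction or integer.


Start: 146
Step 1: increase by 40% => multiply by 140/100
  146 * 140/100 = 1022/5
Step 2: decrease by 20% => multiply by 80/100
  1022/5 * 80/100 = 4088/25
Step 3: decrease by 10% => multiply by 90/100
  4088/25 * 90/100 = 18396/125
Final value = 18396/125

18396/125


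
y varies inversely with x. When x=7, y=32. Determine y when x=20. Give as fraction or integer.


Inverse proportion: y = k/x
Find k: k = 7 * 32 = 224
Compute y at x=20: y = 224/20
y = 56/5

56/5


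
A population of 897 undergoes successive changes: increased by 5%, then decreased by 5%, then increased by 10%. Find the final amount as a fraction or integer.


Start: 897
Step 1: increase by 5% => multiply by 105/100
  897 * 105/100 = 18837/20
Step 2: decrease by 5% => multiply by 95/100
  18837/20 * 95/100 = 357903/400
Step 3: increase by 10% => multiply by 110/100
  357903/400 * 110/100 = 3936933/4000
Final value = 3936933/4000

3936933/4000


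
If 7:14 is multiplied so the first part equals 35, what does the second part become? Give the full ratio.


Original ratio: 7:14
First term target: 35
Scale factor = 35 / 7 = 5
Multiply second term: 14 * 5 = 70
Equivalent ratio = 35:70

35:70


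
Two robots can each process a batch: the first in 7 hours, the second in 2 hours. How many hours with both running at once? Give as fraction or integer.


Rate of A = 1/7 job per hour
Rate of B = 1/2 job per hour
Combined rate = 1/7 + 1/2
Find common denominator: (2 + 7)/(7*2) = 9/14
Combined rate = 9/14 job per hour
Time together = 1 / (9/14) = 14/9 hours

14/9


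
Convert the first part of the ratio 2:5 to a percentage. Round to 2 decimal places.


Total parts = 2 + 5 = 7
First part fraction = 2/7
Percentage = (2/7) * 100
= 0.285714 * 100
= 28.57%

28.57


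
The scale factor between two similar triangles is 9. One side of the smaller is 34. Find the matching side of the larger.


Similar triangles have proportional sides
Scale factor = 9
Smaller side = 34
Corresponding larger side = 34 * 9
= 306

306


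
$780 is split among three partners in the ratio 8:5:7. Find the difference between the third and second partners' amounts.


Total parts = 8 + 5 + 7 = 20
Value per part = 780 / 20 = 39
Shares: 8*39=312, 5*39=195, 7*39=273
Third share = 273, second share = 195
Difference = |273 - 195| = 78

78


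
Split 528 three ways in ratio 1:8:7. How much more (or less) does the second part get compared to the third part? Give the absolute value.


Total parts = 1 + 8 + 7 = 16
Value per part = 528 / 16 = 33
Shares: 1*33=33, 8*33=264, 7*33=231
Second share = 264, third share = 231
Difference = |264 - 231| = 33

33


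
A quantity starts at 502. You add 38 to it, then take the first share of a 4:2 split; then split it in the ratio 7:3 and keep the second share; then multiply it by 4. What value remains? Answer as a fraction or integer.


Start with 502.
Step 1: Add 38: 502+38=540; split 4:2 first = 540*4/6 = 360
Step 2: Split 7:3, second share = 360 * 3/10 = 108
Step 3: Multiply by 4: 108 * 4 = 432
Final result = 432

432


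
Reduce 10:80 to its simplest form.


Find GCD(10, 80)
GCD = 10
Divide both by 10: 10/10 = 1, 80/10 = 8
Simplified ratio = 1:8

1:8


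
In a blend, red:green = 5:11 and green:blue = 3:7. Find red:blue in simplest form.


Given a:b = 5:11 and b:c = 3:7
Make b consistent. Multiply first ratio by 3: a:b = 15:33
Multiply second ratio by 11: b:c = 33:77
Now b = 33 in both, so a:b:c = 15:33:77
Therefore a:c = 15:77
Simplify by GCD: a:c = 15:77

15:77


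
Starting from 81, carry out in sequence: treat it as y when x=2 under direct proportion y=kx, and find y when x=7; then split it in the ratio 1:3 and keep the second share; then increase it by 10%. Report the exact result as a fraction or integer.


Start with 81.
Step 1: Direct prop: k = (81)/2; new y = k*7 = 81*7/2 = 567/2
Step 2: Split 1:3, second share = 567/2 * 3/4 = 1701/8
Step 3: Increase by 10%: 1701/8 * 110/100 = 18711/80
Final result = 18711/80

18711/80


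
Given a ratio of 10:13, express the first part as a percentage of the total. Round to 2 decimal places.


Total parts = 10 + 13 = 23
First part fraction = 10/23
Percentage = (10/23) * 100
= 0.434783 * 100
= 43.48%

43.48


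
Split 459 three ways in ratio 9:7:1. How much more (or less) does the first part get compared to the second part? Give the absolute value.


Total parts = 9 + 7 + 1 = 17
Value per part = 459 / 17 = 27
Shares: 9*27=243, 7*27=189, 1*27=27
First share = 243, second share = 189
Difference = |243 - 189| = 54

54


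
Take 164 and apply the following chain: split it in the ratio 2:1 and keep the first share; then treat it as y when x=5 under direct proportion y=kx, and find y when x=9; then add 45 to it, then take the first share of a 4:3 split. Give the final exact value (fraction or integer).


Start with 164.
Step 1: Split 2:1, first share = 164 * 2/3 = 328/3
Step 2: Direct prop: k = (328/3)/5; new y = k*9 = 328/3*9/5 = 984/5
Step 3: Add 45: 984/5+45=1209/5; split 4:3 first = 1209/5*4/7 = 4836/35
Final result = 4836/35

4836/35


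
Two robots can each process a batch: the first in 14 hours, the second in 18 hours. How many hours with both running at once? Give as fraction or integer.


Rate of A = 1/14 job per hour
Rate of B = 1/18 job per hour
Combined rate = 1/14 + 1/18
Find common denominator: (18 + 14)/(14*18) = 32/252
Combined rate = 8/63 job per hour
Time together = 1 / (8/63) = 63/8 hours

63/8


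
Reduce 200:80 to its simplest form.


Find GCD(200, 80)
GCD = 40
Divide both by 40: 200/40 = 5, 80/40 = 2
Simplified ratio = 5:2

5:2


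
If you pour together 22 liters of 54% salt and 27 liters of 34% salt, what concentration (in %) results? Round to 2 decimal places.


Solute in mixture 1 = 54% of 22 L = 22*54/100 = 297/25 L
Solute in mixture 2 = 34% of 27 L = 27*34/100 = 459/50 L
Total solute = 297/25 + 459/50 = 1053/50 L
Total volume = 22 + 27 = 49 L
Final concentration = 1053/50/49 * 100 = 42.98%

42.98


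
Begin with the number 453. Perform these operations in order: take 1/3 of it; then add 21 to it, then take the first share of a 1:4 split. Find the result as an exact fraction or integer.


Start with 453.
Step 1: Take 1/3: 453 * 1/3 = 151
Step 2: Add 21: 151+21=172; split 1:4 first = 172*1/5 = 172/5
Final result = 172/5

172/5


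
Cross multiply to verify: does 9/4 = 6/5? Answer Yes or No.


Cross multiply to check 9/4 = 6/5
Left cross product: 9 * 5 = 45
Right cross product: 4 * 6 = 24
45 != 24
Not equal, so proportions differ => No

No


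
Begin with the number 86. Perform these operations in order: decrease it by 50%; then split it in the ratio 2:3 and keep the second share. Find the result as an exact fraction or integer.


Start with 86.
Step 1: Decrease by 50%: 86 * 50/100 = 43
Step 2: Split 2:3, second share = 43 * 3/5 = 129/5
Final result = 129/5

129/5


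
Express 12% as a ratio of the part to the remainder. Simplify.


Part = 12%, Remainder = 88%
Ratio = 12:88
GCD(12, 88) = 4
Simplify: 3:22 = 3:22

3:22


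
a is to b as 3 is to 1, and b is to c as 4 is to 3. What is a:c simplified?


Given a:b = 3:1 and b:c = 4:3
Make b consistent. Multiply first ratio by 4: a:b = 12:4
Multiply second ratio by 1: b:c = 4:3
Now b = 4 in both, so a:b:c = 12:4:3
Therefore a:c = 12:3
Simplify by GCD: a:c = 4:1

4:1


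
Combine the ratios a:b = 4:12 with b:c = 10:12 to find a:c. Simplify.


Given a:b = 4:12 and b:c = 10:12
Make b consistent. Multiply first ratio by 10: a:b = 40:120
Multiply second ratio by 12: b:c = 120:144
Now b = 120 in both, so a:b:c = 40:120:144
Therefore a:c = 40:144
Simplify by GCD: a:c = 5:18

5:18


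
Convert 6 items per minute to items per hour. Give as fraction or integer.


Converting from per minute to per hour
Rate = 6 items per minute
Multiply by 60: 6 * 60
= 360 items per hour

360


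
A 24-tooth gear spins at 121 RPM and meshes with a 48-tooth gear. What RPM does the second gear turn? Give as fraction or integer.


Gear ratio: teeth_A * RPM_A = teeth_B * RPM_B
24 * 121 = 48 * RPM_B
2904 = 48 * RPM_B
RPM_B = 2904 / 48
RPM_B = 121/2

121/2


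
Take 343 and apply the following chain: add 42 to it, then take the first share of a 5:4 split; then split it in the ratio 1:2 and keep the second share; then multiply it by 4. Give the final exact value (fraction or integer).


Start with 343.
Step 1: Add 42: 343+42=385; split 5:4 first = 385*5/9 = 1925/9
Step 2: Split 1:2, second share = 1925/9 * 2/3 = 3850/27
Step 3: Multiply by 4: 3850/27 * 4 = 15400/27
Final result = 15400/27

15400/27


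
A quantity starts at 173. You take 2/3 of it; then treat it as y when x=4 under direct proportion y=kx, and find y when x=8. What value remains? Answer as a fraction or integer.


Start with 173.
Step 1: Take 2/3: 173 * 2/3 = 346/3
Step 2: Direct prop: k = (346/3)/4; new y = k*8 = 346/3*8/4 = 692/3
Final result = 692/3

692/3


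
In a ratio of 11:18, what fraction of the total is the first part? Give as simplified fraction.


Total parts = 11 + 18 = 29
First part fraction = 11/29
Simplify: 11/29 = 11/29

11/29


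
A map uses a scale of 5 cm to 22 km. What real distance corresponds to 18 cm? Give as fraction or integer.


Map scale: 5 cm = 22 km
Measured distance on map = 18 cm
Set up proportion: 18 * 22 / 5
= 396 / 5
= 396/5 km

396/5


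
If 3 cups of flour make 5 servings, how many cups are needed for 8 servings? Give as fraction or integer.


Original: 3 cups for 5 servings
Target servings = 8
Scaling factor = 8/5
New amount = 3 * 8/5
= 24/5
= 24/5 cups

24/5


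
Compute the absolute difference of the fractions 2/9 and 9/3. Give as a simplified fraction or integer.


Simplify: 2/9 = 2/9 and 9/3 = 3
Find common denominator: LCD = 9
Convert: 2/9 and 27/9
Difference = |2 - 27|/9 = 25/9
Simplified = 25/9

25/9


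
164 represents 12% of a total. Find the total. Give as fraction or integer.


Given: 164 is 12% of the whole
Set up: 164 = 12/100 * whole
whole = 164 * 100 / 12
whole = 16400 / 12
whole = 4100/3

4100/3


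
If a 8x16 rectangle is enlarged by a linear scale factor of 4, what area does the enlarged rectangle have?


Original dimensions: 8 x 16
Enlargement factor = 4
New width = 8 * 4 = 32
New height = 16 * 4 = 64
New area = 32 * 64 = 2048

2048


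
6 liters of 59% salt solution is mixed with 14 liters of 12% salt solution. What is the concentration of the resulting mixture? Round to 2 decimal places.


Solute in mixture 1 = 59% of 6 L = 6*59/100 = 177/50 L
Solute in mixture 2 = 12% of 14 L = 14*12/100 = 42/25 L
Total solute = 177/50 + 42/25 = 261/50 L
Total volume = 6 + 14 = 20 L
Final concentration = 261/50/20 * 100 = 26.10%

26.10


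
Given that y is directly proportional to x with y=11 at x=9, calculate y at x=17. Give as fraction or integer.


Direct proportion: y = kx
Find k: k = 11/9 = 11/9
Compute y at x=17: y = 11/9 * 17
y = 187/9

187/9


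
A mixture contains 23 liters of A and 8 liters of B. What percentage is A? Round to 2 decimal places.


Volume of A = 23 L
Volume of B = 8 L
Total volume = 23 + 8 = 31 L
Percentage of A = (23/31) * 100
= 74.19%

74.19


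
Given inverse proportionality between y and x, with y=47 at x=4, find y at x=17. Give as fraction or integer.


Inverse proportion: y = k/x
Find k: k = 4 * 47 = 188
Compute y at x=17: y = 188/17
y = 188/17

188/17


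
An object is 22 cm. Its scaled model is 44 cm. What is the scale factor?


Original length = 22 cm
Scaled length = 44 cm
Scale factor = 44 / 22
= 2

2


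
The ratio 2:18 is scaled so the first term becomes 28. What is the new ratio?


Original ratio: 2:18
First term target: 28
Scale factor = 28 / 2 = 14
Multiply second term: 18 * 14 = 252
Equivalent ratio = 28:252

28:252


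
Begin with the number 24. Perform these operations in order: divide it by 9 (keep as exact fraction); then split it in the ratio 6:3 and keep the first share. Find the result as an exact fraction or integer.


Start with 24.
Step 1: Divide by 9: 24 / 9 = 8/3
Step 2: Split 6:3, first share = 8/3 * 6/9 = 16/9
Final result = 16/9

16/9


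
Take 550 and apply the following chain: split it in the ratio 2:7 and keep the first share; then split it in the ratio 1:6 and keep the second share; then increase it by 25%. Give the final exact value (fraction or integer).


Start with 550.
Step 1: Split 2:7, first share = 550 * 2/9 = 1100/9
Step 2: Split 1:6, second share = 1100/9 * 6/7 = 2200/21
Step 3: Increase by 25%: 2200/21 * 125/100 = 2750/21
Final result = 2750/21

2750/21


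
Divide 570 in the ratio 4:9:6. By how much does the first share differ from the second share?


Total parts = 4 + 9 + 6 = 19
Value per part = 570 / 19 = 30
Shares: 4*30=120, 9*30=270, 6*30=180
First share = 120, second share = 270
Difference = |120 - 270| = 150

150


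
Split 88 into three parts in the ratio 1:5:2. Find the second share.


Ratio = 1:5:2
Total parts = 1 + 5 + 2 = 8
Value per part = 88 / 8 = 11
First share = 1 * 11 = 11
Middle share = 5 * 11 = 55
Third share = 2 * 11 = 22

55


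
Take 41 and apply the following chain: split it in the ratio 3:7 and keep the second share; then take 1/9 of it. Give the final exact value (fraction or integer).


Start with 41.
Step 1: Split 3:7, second share = 41 * 7/10 = 287/10
Step 2: Take 1/9: 287/10 * 1/9 = 287/90
Final result = 287/90

287/90


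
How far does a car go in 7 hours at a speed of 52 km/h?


Using distance = speed * time
Speed = 52 km/h
Time = 7 hours
Distance = 52 * 7
= 364 km

364


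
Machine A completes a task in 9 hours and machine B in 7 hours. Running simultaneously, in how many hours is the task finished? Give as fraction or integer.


Rate of A = 1/9 job per hour
Rate of B = 1/7 job per hour
Combined rate = 1/9 + 1/7
Find common denominator: (7 + 9)/(9*7) = 16/63
Combined rate = 16/63 job per hour
Time together = 1 / (16/63) = 63/16 hours

63/16


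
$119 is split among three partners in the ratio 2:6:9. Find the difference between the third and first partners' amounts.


Total parts = 2 + 6 + 9 = 17
Value per part = 119 / 17 = 7
Shares: 2*7=14, 6*7=42, 9*7=63
Third share = 63, first share = 14
Difference = |63 - 14| = 49

49


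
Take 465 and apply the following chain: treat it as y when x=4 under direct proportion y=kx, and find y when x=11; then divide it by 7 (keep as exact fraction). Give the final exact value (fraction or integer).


Start with 465.
Step 1: Direct prop: k = (465)/4; new y = k*11 = 465*11/4 = 5115/4
Step 2: Divide by 7: 5115/4 / 7 = 5115/28
Final result = 5115/28

5115/28


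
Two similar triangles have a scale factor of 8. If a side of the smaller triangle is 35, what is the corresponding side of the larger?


Similar triangles have proportional sides
Scale factor = 8
Smaller side = 35
Corresponding larger side = 35 * 8
= 280

280


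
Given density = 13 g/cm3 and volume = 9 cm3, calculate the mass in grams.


Using mass = density * volume
Density = 13 g/cm3
Volume = 9 cm3
Mass = 13 * 9
= 117 g

117


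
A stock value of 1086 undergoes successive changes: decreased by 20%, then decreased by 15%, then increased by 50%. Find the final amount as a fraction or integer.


Start: 1086
Step 1: decrease by 20% => multiply by 80/100
  1086 * 80/100 = 4344/5
Step 2: decrease by 15% => multiply by 85/100
  4344/5 * 85/100 = 18462/25
Step 3: increase by 50% => multiply by 150/100
  18462/25 * 150/100 = 27693/25
Final value = 27693/25

27693/25


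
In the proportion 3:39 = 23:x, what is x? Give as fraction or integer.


Setting up: 3/39 = 23/x
Cross multiply: 3 * x = 39 * 23
3x = 897
x = 897/3
x = 299

299


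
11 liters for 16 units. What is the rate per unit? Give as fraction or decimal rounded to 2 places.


Total liters = 11
Number of units = 16
Unit rate = 11 / 16
= 0.69 liters per unit

0.69


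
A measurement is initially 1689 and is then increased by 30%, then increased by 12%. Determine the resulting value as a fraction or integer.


Start: 1689
Step 1: increase by 30% => multiply by 130/100
  1689 * 130/100 = 21957/10
Step 2: increase by 12% => multiply by 112/100
  21957/10 * 112/100 = 307398/125
Final value = 307398/125

307398/125


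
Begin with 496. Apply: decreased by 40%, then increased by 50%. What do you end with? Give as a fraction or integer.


Start: 496
Step 1: decrease by 40% => multiply by 60/100
  496 * 60/100 = 1488/5
Step 2: increase by 50% => multiply by 150/100
  1488/5 * 150/100 = 2232/5
Final value = 2232/5

2232/5


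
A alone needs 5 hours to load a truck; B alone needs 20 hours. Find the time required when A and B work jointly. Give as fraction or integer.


Rate of A = 1/5 job per hour
Rate of B = 1/20 job per hour
Combined rate = 1/5 + 1/20
Find common denominator: (20 + 5)/(5*20) = 25/100
Combined rate = 1/4 job per hour
Time together = 1 / (1/4) = 4 hours

4


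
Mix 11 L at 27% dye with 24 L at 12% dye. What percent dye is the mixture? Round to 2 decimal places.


Solute in mixture 1 = 27% of 11 L = 11*27/100 = 297/100 L
Solute in mixture 2 = 12% of 24 L = 24*12/100 = 72/25 L
Total solute = 297/100 + 72/25 = 117/20 L
Total volume = 11 + 24 = 35 L
Final concentration = 117/20/35 * 100 = 16.71%

16.71


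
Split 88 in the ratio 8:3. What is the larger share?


Total parts = 8 + 3 = 11
Value per part = 88 / 11 = 8
First share = 8 * 8 = 64
Second share = 3 * 8 = 24
Larger share = 64

64


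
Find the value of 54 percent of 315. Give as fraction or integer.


Compute 54% of 315
Convert percentage: 54% = 54/100
Multiply: 315 * 54/100
= 17010/100
= 1701/10

1701/10


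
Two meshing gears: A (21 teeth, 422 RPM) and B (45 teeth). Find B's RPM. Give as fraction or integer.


Gear ratio: teeth_A * RPM_A = teeth_B * RPM_B
21 * 422 = 45 * RPM_B
8862 = 45 * RPM_B
RPM_B = 8862 / 45
RPM_B = 2954/15

2954/15


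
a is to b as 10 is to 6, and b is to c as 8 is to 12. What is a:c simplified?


Given a:b = 10:6 and b:c = 8:12
Make b consistent. Multiply first ratio by 8: a:b = 80:48
Multiply second ratio by 6: b:c = 48:72
Now b = 48 in both, so a:b:c = 80:48:72
Therefore a:c = 80:72
Simplify by GCD: a:c = 10:9

10:9


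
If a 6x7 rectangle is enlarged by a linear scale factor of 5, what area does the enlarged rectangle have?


Original dimensions: 6 x 7
Enlargement factor = 5
New width = 6 * 5 = 30
New height = 7 * 5 = 35
New area = 30 * 35 = 1050

1050


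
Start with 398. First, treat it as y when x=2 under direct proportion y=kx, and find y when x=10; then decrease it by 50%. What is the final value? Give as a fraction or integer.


Start with 398.
Step 1: Direct prop: k = (398)/2; new y = k*10 = 398*10/2 = 1990
Step 2: Decrease by 50%: 1990 * 50/100 = 995
Final result = 995

995


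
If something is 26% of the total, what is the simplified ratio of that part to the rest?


Part = 26%, Remainder = 74%
Ratio = 26:74
GCD(26, 74) = 2
Simplify: 13:37 = 13:37

13:37


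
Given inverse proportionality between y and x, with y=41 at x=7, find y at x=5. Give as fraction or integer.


Inverse proportion: y = k/x
Find k: k = 7 * 41 = 287
Compute y at x=5: y = 287/5
y = 287/5

287/5


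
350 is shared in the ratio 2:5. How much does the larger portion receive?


Total parts = 2 + 5 = 7
Value per part = 350 / 7 = 50
First share = 2 * 50 = 100
Second share = 5 * 50 = 250
Larger share = 250

250


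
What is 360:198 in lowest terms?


Find GCD(360, 198)
GCD = 18
Divide both by 18: 360/18 = 20, 198/18 = 11
Simplified ratio = 20:11

20:11


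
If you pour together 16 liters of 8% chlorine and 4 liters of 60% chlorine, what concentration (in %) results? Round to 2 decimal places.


Solute in mixture 1 = 8% of 16 L = 16*8/100 = 32/25 L
Solute in mixture 2 = 60% of 4 L = 4*60/100 = 12/5 L
Total solute = 32/25 + 12/5 = 92/25 L
Total volume = 16 + 4 = 20 L
Final concentration = 92/25/20 * 100 = 18.40%

18.40


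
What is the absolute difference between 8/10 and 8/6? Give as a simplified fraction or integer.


Simplify: 8/10 = 4/5 and 8/6 = 4/3
Find common denominator: LCD = 15
Convert: 12/15 and 20/15
Difference = |12 - 20|/15 = 8/15
Simplified = 8/15

8/15


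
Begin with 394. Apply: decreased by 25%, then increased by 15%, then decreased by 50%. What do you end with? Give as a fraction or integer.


Start: 394
Step 1: decrease by 25% => multiply by 75/100
  394 * 75/100 = 591/2
Step 2: increase by 15% => multiply by 115/100
  591/2 * 115/100 = 13593/40
Step 3: decrease by 50% => multiply by 50/100
  13593/40 * 50/100 = 13593/80
Final value = 13593/80

13593/80


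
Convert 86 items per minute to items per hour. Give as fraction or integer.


Converting from per minute to per hour
Rate = 86 items per minute
Multiply by 60: 86 * 60
= 5160 items per hour

5160


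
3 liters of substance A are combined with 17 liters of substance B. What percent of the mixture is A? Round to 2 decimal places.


Volume of A = 3 L
Volume of B = 17 L
Total volume = 3 + 17 = 20 L
Percentage of A = (3/20) * 100
= 15.00%

15.00


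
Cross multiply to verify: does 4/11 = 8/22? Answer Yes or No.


Cross multiply to check 4/11 = 8/22
Left cross product: 4 * 22 = 88
Right cross product: 11 * 8 = 88
88 = 88
Equal, so proportions match => Yes

Yes


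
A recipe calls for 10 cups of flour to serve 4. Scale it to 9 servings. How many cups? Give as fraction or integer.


Original: 10 cups for 4 servings
Target servings = 9
Scaling factor = 9/4
New amount = 10 * 9/4
= 90/4
= 45/2 cups

45/2


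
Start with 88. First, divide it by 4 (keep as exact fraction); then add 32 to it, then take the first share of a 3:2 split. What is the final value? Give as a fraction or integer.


Start with 88.
Step 1: Divide by 4: 88 / 4 = 22
Step 2: Add 32: 22+32=54; split 3:2 first = 54*3/5 = 162/5
Final result = 162/5

162/5


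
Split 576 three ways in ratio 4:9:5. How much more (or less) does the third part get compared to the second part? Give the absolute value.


Total parts = 4 + 9 + 5 = 18
Value per part = 576 / 18 = 32
Shares: 4*32=128, 9*32=288, 5*32=160
Third share = 160, second share = 288
Difference = |160 - 288| = 128

128


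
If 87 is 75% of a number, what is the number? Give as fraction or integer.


Given: 87 is 75% of the whole
Set up: 87 = 75/100 * whole
whole = 87 * 100 / 75
whole = 8700 / 75
whole = 116

116


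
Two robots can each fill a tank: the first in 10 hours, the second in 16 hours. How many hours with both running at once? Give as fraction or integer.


Rate of A = 1/10 job per hour
Rate of B = 1/16 job per hour
Combined rate = 1/10 + 1/16
Find common denominator: (16 + 10)/(10*16) = 26/160
Combined rate = 13/80 job per hour
Time together = 1 / (13/80) = 80/13 hours

80/13
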